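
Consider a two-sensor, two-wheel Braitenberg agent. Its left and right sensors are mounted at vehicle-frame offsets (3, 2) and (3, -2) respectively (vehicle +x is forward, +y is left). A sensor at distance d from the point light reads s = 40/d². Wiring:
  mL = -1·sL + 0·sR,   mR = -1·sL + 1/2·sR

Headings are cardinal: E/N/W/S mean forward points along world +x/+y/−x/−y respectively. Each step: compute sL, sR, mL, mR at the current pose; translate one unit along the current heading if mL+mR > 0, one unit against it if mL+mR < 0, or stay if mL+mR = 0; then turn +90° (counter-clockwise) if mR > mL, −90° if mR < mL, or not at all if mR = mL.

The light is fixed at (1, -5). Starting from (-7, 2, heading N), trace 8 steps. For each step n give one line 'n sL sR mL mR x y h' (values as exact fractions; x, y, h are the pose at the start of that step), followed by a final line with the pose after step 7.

0 1/5 5/17 -1/5 -9/170 -7 2 N
1 40/137 8/37 -40/137 -932/5069 -7 1 W
2 20/17 4/9 -20/17 -146/153 -6 1 S
3 40/97 40/41 -40/97 300/3977 -6 2 E
4 1/5 5/17 -1/5 -9/170 -7 2 N
5 40/137 8/37 -40/137 -932/5069 -7 1 W
6 20/17 4/9 -20/17 -146/153 -6 1 S
7 40/97 40/41 -40/97 300/3977 -6 2 E
final -7 2 N

n=0: pose=(-7,2,N); sL=1/5, sR=5/17; mL=-1/5, mR=-9/170; mL+mR=-43/170 → advance -1; mR−mL=5/34 → turn +1·90°
n=1: pose=(-7,1,W); sL=40/137, sR=8/37; mL=-40/137, mR=-932/5069; mL+mR=-2412/5069 → advance -1; mR−mL=4/37 → turn +1·90°
n=2: pose=(-6,1,S); sL=20/17, sR=4/9; mL=-20/17, mR=-146/153; mL+mR=-326/153 → advance -1; mR−mL=2/9 → turn +1·90°
n=3: pose=(-6,2,E); sL=40/97, sR=40/41; mL=-40/97, mR=300/3977; mL+mR=-1340/3977 → advance -1; mR−mL=20/41 → turn +1·90°
n=4: pose=(-7,2,N); sL=1/5, sR=5/17; mL=-1/5, mR=-9/170; mL+mR=-43/170 → advance -1; mR−mL=5/34 → turn +1·90°
n=5: pose=(-7,1,W); sL=40/137, sR=8/37; mL=-40/137, mR=-932/5069; mL+mR=-2412/5069 → advance -1; mR−mL=4/37 → turn +1·90°
n=6: pose=(-6,1,S); sL=20/17, sR=4/9; mL=-20/17, mR=-146/153; mL+mR=-326/153 → advance -1; mR−mL=2/9 → turn +1·90°
n=7: pose=(-6,2,E); sL=40/97, sR=40/41; mL=-40/97, mR=300/3977; mL+mR=-1340/3977 → advance -1; mR−mL=20/41 → turn +1·90°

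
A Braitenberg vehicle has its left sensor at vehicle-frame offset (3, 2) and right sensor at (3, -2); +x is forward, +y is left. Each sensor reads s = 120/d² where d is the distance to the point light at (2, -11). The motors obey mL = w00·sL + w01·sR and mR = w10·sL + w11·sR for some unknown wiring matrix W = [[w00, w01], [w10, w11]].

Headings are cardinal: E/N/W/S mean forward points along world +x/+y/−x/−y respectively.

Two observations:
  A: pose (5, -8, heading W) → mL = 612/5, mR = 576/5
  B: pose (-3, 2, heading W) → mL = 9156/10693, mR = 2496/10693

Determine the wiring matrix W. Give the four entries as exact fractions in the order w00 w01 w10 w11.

1 1/2 1 -1

obs A: pose=(5,-8,W) → sL=120, sR=24/5, mL=612/5, mR=576/5
obs B: pose=(-3,2,W) → sL=24/37, sR=120/289, mL=9156/10693, mR=2496/10693
sensor matrix S = [[120, 24/5], [24/37, 120/289]]; det S = 2497536/53465
solve [mL_A; mL_B] = S·[w00; w01] and [mR_A; mR_B] = S·[w10; w11]:
  w00 = 1, w01 = 1/2, w10 = 1, w11 = -1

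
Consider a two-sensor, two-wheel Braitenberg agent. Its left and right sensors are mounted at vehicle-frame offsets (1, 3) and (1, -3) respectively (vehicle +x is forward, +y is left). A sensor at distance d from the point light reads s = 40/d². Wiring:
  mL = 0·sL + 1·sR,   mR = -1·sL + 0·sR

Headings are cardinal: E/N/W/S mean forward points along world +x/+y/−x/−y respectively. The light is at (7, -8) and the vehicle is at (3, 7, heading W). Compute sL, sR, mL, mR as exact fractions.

left sensor world pos  = (2, 4); dL² = 169
right sensor world pos = (2, 10); dR² = 349
sL = 40/169 = 40/169
sR = 40/349 = 40/349
mL = 0·sL + 1·sR = 40/349
mR = -1·sL + 0·sR = -40/169

40/169 40/349 40/349 -40/169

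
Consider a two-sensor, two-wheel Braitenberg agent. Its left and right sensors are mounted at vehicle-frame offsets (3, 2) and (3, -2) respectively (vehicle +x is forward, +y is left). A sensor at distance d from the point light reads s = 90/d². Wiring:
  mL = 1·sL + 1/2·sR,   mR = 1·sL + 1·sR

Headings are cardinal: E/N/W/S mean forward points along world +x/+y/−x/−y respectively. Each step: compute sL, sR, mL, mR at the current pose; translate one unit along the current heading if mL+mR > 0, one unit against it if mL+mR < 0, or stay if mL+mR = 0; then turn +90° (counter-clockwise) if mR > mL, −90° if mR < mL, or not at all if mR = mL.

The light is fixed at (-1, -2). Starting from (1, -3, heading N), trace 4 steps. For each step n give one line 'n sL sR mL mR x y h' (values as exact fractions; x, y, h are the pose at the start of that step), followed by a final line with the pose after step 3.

0 45/2 9/2 99/4 27 1 -3 N
1 18 18 27 36 1 -2 W
2 5 9 19/2 14 0 -2 S
3 90/17 18/5 603/85 756/85 0 -3 E
final 1 -3 N

n=0: pose=(1,-3,N); sL=45/2, sR=9/2; mL=99/4, mR=27; mL+mR=207/4 → advance +1; mR−mL=9/4 → turn +1·90°
n=1: pose=(1,-2,W); sL=18, sR=18; mL=27, mR=36; mL+mR=63 → advance +1; mR−mL=9 → turn +1·90°
n=2: pose=(0,-2,S); sL=5, sR=9; mL=19/2, mR=14; mL+mR=47/2 → advance +1; mR−mL=9/2 → turn +1·90°
n=3: pose=(0,-3,E); sL=90/17, sR=18/5; mL=603/85, mR=756/85; mL+mR=1359/85 → advance +1; mR−mL=9/5 → turn +1·90°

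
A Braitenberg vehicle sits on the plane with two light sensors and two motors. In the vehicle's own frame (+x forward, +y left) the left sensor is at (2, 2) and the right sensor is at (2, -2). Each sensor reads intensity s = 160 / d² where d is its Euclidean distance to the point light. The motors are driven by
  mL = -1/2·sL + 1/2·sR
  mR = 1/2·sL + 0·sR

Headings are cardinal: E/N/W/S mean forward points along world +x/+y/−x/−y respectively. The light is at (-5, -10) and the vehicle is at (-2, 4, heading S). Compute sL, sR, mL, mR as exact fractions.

left sensor world pos  = (0, 2); dL² = 169
right sensor world pos = (-4, 2); dR² = 145
sL = 160/169 = 160/169
sR = 160/145 = 32/29
mL = -1/2·sL + 1/2·sR = 384/4901
mR = 1/2·sL + 0·sR = 80/169

160/169 32/29 384/4901 80/169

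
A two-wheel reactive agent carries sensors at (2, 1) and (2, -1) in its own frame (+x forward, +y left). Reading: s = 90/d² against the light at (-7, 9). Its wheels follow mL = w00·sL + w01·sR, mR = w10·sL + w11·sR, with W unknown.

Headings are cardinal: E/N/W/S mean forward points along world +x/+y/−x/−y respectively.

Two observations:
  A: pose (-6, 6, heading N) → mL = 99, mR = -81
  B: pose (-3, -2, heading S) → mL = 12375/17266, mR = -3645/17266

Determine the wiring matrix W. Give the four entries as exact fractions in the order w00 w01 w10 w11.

obs A: pose=(-6,6,N) → sL=90, sR=18, mL=99, mR=-81
obs B: pose=(-3,-2,S) → sL=45/97, sR=45/89, mL=12375/17266, mR=-3645/17266
sensor matrix S = [[90, 18], [45/97, 45/89]]; det S = 320760/8633
solve [mL_A; mL_B] = S·[w00; w01] and [mR_A; mR_B] = S·[w10; w11]:
  w00 = 1, w01 = 1/2, w10 = -1, w11 = 1/2

1 1/2 -1 1/2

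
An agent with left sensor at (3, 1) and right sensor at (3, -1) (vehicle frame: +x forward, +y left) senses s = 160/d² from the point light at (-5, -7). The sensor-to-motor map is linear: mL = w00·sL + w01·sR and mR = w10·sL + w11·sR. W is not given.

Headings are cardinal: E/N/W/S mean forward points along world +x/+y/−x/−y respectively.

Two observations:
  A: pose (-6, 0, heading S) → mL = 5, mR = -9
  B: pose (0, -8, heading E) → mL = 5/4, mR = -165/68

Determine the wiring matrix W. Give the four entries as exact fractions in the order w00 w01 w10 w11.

1/2 0 -1/2 -1/2

obs A: pose=(-6,0,S) → sL=10, sR=8, mL=5, mR=-9
obs B: pose=(0,-8,E) → sL=5/2, sR=40/17, mL=5/4, mR=-165/68
sensor matrix S = [[10, 8], [5/2, 40/17]]; det S = 60/17
solve [mL_A; mL_B] = S·[w00; w01] and [mR_A; mR_B] = S·[w10; w11]:
  w00 = 1/2, w01 = 0, w10 = -1/2, w11 = -1/2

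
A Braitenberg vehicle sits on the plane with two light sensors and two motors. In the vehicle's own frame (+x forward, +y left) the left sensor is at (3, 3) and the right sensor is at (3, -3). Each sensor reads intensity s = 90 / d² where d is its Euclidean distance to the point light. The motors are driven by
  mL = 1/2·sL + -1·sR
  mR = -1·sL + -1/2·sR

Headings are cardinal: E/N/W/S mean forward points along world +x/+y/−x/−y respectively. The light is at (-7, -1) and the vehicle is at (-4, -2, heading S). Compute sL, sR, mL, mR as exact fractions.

45/26 45/8 -495/104 -945/208

left sensor world pos  = (-1, -5); dL² = 52
right sensor world pos = (-7, -5); dR² = 16
sL = 90/52 = 45/26
sR = 90/16 = 45/8
mL = 1/2·sL + -1·sR = -495/104
mR = -1·sL + -1/2·sR = -945/208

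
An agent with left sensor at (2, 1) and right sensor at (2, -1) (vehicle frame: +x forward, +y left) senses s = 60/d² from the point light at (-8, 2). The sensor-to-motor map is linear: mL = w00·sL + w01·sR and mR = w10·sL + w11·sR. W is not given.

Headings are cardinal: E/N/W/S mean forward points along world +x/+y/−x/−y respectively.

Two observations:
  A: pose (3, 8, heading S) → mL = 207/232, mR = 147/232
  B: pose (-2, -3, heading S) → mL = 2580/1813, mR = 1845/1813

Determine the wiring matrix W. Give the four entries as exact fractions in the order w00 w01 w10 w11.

1 1 1 1/2

obs A: pose=(3,8,S) → sL=3/8, sR=15/29, mL=207/232, mR=147/232
obs B: pose=(-2,-3,S) → sL=30/49, sR=30/37, mL=2580/1813, mR=1845/1813
sensor matrix S = [[3/8, 15/29], [30/49, 30/37]]; det S = -2655/210308
solve [mL_A; mL_B] = S·[w00; w01] and [mR_A; mR_B] = S·[w10; w11]:
  w00 = 1, w01 = 1, w10 = 1, w11 = 1/2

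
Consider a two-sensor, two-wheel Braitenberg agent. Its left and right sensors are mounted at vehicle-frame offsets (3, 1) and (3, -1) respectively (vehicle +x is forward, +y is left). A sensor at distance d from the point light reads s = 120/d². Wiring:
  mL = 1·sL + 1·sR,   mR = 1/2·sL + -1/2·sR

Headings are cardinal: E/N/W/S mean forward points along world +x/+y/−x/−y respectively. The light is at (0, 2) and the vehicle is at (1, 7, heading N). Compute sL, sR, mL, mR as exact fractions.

left sensor world pos  = (0, 10); dL² = 64
right sensor world pos = (2, 10); dR² = 68
sL = 120/64 = 15/8
sR = 120/68 = 30/17
mL = 1·sL + 1·sR = 495/136
mR = 1/2·sL + -1/2·sR = 15/272

15/8 30/17 495/136 15/272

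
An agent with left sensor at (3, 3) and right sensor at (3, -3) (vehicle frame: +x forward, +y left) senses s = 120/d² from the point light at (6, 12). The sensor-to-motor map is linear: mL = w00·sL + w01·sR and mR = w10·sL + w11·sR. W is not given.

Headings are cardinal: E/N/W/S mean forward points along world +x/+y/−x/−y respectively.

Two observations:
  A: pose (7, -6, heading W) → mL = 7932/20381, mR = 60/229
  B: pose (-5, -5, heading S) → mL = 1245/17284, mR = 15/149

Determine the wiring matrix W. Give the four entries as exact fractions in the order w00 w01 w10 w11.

obs A: pose=(7,-6,W) → sL=24/89, sR=120/229, mL=7932/20381, mR=60/229
obs B: pose=(-5,-5,S) → sL=15/58, sR=30/149, mL=1245/17284, mR=15/149
sensor matrix S = [[24/89, 120/229], [15/58, 30/149]]; det S = -7153380/88066301
solve [mL_A; mL_B] = S·[w00; w01] and [mR_A; mR_B] = S·[w10; w11]:
  w00 = -1/2, w01 = 1, w10 = 0, w11 = 1/2

-1/2 1 0 1/2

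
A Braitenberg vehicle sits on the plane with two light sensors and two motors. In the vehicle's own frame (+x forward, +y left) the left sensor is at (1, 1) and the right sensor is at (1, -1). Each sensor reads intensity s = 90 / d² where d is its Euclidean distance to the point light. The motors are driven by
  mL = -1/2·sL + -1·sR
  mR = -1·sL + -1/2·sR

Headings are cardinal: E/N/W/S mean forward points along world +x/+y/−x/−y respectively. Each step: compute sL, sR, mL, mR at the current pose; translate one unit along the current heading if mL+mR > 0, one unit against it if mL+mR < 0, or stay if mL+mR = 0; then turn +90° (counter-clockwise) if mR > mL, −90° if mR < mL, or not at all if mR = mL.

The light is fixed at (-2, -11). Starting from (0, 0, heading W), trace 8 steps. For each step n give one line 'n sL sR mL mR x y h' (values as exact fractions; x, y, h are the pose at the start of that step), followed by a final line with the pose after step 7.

n=0: pose=(0,0,W); sL=90/101, sR=18/29; mL=-3123/2929, mR=-3519/2929; mL+mR=-6642/2929 → advance -1; mR−mL=-396/2929 → turn -1·90°
n=1: pose=(1,0,N); sL=45/74, sR=9/16; mL=-513/592, mR=-1053/1184; mL+mR=-2079/1184 → advance -1; mR−mL=-27/1184 → turn -1·90°
n=2: pose=(1,-1,E); sL=90/137, sR=90/97; mL=-16695/13289, mR=-14895/13289; mL+mR=-31590/13289 → advance -1; mR−mL=1800/13289 → turn +1·90°
n=3: pose=(0,-1,N); sL=45/61, sR=9/13; mL=-1683/1586, mR=-1719/1586; mL+mR=-1701/793 → advance -1; mR−mL=-18/793 → turn -1·90°
n=4: pose=(0,-2,E); sL=90/109, sR=90/73; mL=-13095/7957, mR=-11475/7957; mL+mR=-24570/7957 → advance -1; mR−mL=1620/7957 → turn +1·90°
n=5: pose=(-1,-2,N); sL=9/10, sR=45/52; mL=-171/130, mR=-693/520; mL+mR=-1377/520 → advance -1; mR−mL=-9/520 → turn -1·90°
n=6: pose=(-1,-3,E); sL=18/17, sR=90/53; mL=-2007/901, mR=-1719/901; mL+mR=-3726/901 → advance -1; mR−mL=288/901 → turn +1·90°
n=7: pose=(-2,-3,N); sL=45/41, sR=45/41; mL=-135/82, mR=-135/82; mL+mR=-135/41 → advance -1; mR−mL=0 → turn +0·90°

0 90/101 18/29 -3123/2929 -3519/2929 0 0 W
1 45/74 9/16 -513/592 -1053/1184 1 0 N
2 90/137 90/97 -16695/13289 -14895/13289 1 -1 E
3 45/61 9/13 -1683/1586 -1719/1586 0 -1 N
4 90/109 90/73 -13095/7957 -11475/7957 0 -2 E
5 9/10 45/52 -171/130 -693/520 -1 -2 N
6 18/17 90/53 -2007/901 -1719/901 -1 -3 E
7 45/41 45/41 -135/82 -135/82 -2 -3 N
final -2 -4 N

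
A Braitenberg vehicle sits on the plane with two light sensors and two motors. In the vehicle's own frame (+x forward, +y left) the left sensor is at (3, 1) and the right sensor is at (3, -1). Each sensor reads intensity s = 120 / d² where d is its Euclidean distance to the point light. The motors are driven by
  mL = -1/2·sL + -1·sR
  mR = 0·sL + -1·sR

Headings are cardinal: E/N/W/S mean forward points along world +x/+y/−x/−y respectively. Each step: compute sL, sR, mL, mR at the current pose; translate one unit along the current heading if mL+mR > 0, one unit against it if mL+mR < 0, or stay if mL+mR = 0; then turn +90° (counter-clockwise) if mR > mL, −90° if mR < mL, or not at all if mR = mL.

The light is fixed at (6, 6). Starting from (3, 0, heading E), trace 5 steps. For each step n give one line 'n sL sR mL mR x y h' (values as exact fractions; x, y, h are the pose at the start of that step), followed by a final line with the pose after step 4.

n=0: pose=(3,0,E); sL=24/5, sR=120/49; mL=-1188/245, mR=-120/49; mL+mR=-1788/245 → advance -1; mR−mL=12/5 → turn +1·90°
n=1: pose=(2,0,N); sL=60/17, sR=20/3; mL=-430/51, mR=-20/3; mL+mR=-770/51 → advance -1; mR−mL=30/17 → turn +1·90°
n=2: pose=(2,-1,W); sL=120/113, sR=24/17; mL=-3732/1921, mR=-24/17; mL+mR=-6444/1921 → advance -1; mR−mL=60/113 → turn +1·90°
n=3: pose=(3,-1,S); sL=15/13, sR=30/29; mL=-1215/754, mR=-30/29; mL+mR=-1995/754 → advance -1; mR−mL=15/26 → turn +1·90°
n=4: pose=(3,0,E); sL=24/5, sR=120/49; mL=-1188/245, mR=-120/49; mL+mR=-1788/245 → advance -1; mR−mL=12/5 → turn +1·90°

0 24/5 120/49 -1188/245 -120/49 3 0 E
1 60/17 20/3 -430/51 -20/3 2 0 N
2 120/113 24/17 -3732/1921 -24/17 2 -1 W
3 15/13 30/29 -1215/754 -30/29 3 -1 S
4 24/5 120/49 -1188/245 -120/49 3 0 E
final 2 0 N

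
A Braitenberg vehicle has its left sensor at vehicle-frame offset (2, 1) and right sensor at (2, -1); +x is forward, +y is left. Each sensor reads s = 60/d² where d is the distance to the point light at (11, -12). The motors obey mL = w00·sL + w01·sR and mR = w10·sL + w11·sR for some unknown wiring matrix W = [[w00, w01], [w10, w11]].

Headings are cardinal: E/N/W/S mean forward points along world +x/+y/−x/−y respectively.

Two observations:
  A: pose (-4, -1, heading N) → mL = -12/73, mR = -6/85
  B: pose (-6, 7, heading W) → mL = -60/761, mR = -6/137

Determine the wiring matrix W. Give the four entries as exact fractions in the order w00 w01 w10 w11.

obs A: pose=(-4,-1,N) → sL=12/85, sR=12/73, mL=-12/73, mR=-6/85
obs B: pose=(-6,7,W) → sL=12/137, sR=60/761, mL=-60/761, mR=-6/137
sensor matrix S = [[12/85, 12/73], [12/137, 60/761]]; det S = -422784/129382937
solve [mL_A; mL_B] = S·[w00; w01] and [mR_A; mR_B] = S·[w10; w11]:
  w00 = 0, w01 = -1, w10 = -1/2, w11 = 0

0 -1 -1/2 0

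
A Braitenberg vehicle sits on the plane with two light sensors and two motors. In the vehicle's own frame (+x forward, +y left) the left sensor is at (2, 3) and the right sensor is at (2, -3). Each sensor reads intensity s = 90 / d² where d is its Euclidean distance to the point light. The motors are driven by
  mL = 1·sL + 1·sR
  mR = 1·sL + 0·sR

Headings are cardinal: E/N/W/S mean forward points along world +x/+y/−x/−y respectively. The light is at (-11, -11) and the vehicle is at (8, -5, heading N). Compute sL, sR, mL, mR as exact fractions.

9/32 45/274 1953/4384 9/32

left sensor world pos  = (5, -3); dL² = 320
right sensor world pos = (11, -3); dR² = 548
sL = 90/320 = 9/32
sR = 90/548 = 45/274
mL = 1·sL + 1·sR = 1953/4384
mR = 1·sL + 0·sR = 9/32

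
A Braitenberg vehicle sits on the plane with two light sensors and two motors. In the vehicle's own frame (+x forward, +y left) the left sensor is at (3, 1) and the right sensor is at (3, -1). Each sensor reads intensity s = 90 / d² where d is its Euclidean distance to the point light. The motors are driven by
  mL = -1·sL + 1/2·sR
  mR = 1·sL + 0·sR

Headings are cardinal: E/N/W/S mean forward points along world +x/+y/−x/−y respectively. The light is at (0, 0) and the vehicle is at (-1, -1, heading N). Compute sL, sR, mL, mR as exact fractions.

left sensor world pos  = (-2, 2); dL² = 8
right sensor world pos = (0, 2); dR² = 4
sL = 90/8 = 45/4
sR = 90/4 = 45/2
mL = -1·sL + 1/2·sR = 0
mR = 1·sL + 0·sR = 45/4

45/4 45/2 0 45/4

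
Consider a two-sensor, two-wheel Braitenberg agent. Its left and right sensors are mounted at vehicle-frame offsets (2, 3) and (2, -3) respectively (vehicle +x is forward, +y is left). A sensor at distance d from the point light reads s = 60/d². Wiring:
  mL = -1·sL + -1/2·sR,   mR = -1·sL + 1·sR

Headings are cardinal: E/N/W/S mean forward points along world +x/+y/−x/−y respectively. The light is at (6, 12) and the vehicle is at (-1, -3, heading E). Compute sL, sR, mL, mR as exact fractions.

left sensor world pos  = (1, 0); dL² = 169
right sensor world pos = (1, -6); dR² = 349
sL = 60/169 = 60/169
sR = 60/349 = 60/349
mL = -1·sL + -1/2·sR = -26010/58981
mR = -1·sL + 1·sR = -10800/58981

60/169 60/349 -26010/58981 -10800/58981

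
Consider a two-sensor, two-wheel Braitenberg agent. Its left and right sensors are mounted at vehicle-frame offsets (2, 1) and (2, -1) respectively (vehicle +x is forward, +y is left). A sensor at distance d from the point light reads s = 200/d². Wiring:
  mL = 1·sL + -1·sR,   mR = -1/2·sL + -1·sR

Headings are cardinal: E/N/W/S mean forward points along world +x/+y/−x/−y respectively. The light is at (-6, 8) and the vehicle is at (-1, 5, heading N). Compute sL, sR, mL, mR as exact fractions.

left sensor world pos  = (-2, 7); dL² = 17
right sensor world pos = (0, 7); dR² = 37
sL = 200/17 = 200/17
sR = 200/37 = 200/37
mL = 1·sL + -1·sR = 4000/629
mR = -1/2·sL + -1·sR = -7100/629

200/17 200/37 4000/629 -7100/629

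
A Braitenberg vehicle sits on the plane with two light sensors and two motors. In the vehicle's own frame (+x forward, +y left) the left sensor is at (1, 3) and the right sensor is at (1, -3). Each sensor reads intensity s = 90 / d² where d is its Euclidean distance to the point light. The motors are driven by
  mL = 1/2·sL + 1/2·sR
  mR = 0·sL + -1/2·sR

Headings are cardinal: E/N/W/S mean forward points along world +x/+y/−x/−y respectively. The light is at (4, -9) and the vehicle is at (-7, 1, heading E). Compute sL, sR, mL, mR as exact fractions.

left sensor world pos  = (-6, 4); dL² = 269
right sensor world pos = (-6, -2); dR² = 149
sL = 90/269 = 90/269
sR = 90/149 = 90/149
mL = 1/2·sL + 1/2·sR = 18810/40081
mR = 0·sL + -1/2·sR = -45/149

90/269 90/149 18810/40081 -45/149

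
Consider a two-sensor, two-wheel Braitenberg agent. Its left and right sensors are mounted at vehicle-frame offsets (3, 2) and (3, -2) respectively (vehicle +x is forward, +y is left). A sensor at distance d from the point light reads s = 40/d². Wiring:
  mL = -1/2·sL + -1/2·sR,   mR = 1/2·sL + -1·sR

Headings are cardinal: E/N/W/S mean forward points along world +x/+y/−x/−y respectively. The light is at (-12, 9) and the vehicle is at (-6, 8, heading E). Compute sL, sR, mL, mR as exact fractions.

20/41 4/9 -172/369 -74/369

left sensor world pos  = (-3, 10); dL² = 82
right sensor world pos = (-3, 6); dR² = 90
sL = 40/82 = 20/41
sR = 40/90 = 4/9
mL = -1/2·sL + -1/2·sR = -172/369
mR = 1/2·sL + -1·sR = -74/369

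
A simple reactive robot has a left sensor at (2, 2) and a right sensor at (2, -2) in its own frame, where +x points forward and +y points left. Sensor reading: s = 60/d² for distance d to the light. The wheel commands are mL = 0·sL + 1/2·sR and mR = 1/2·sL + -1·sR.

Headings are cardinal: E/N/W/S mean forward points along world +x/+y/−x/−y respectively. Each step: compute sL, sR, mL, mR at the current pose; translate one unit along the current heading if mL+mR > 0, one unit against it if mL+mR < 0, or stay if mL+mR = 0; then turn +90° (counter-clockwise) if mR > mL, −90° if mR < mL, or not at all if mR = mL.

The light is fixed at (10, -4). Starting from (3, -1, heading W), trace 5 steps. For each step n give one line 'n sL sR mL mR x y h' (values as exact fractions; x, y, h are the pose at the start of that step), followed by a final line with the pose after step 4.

n=0: pose=(3,-1,W); sL=30/41, sR=30/53; mL=15/53, mR=-435/2173; mL+mR=180/2173 → advance +1; mR−mL=-1050/2173 → turn -1·90°
n=1: pose=(2,-1,N); sL=12/25, sR=60/61; mL=30/61, mR=-1134/1525; mL+mR=-384/1525 → advance -1; mR−mL=-1884/1525 → turn -1·90°
n=2: pose=(2,-2,E); sL=15/13, sR=5/3; mL=5/6, mR=-85/78; mL+mR=-10/39 → advance -1; mR−mL=-25/13 → turn -1·90°
n=3: pose=(1,-2,S); sL=60/49, sR=60/121; mL=30/121, mR=690/5929; mL+mR=2160/5929 → advance +1; mR−mL=-780/5929 → turn -1·90°
n=4: pose=(1,-3,W); sL=30/61, sR=6/13; mL=3/13, mR=-171/793; mL+mR=12/793 → advance +1; mR−mL=-354/793 → turn -1·90°

0 30/41 30/53 15/53 -435/2173 3 -1 W
1 12/25 60/61 30/61 -1134/1525 2 -1 N
2 15/13 5/3 5/6 -85/78 2 -2 E
3 60/49 60/121 30/121 690/5929 1 -2 S
4 30/61 6/13 3/13 -171/793 1 -3 W
final 0 -3 N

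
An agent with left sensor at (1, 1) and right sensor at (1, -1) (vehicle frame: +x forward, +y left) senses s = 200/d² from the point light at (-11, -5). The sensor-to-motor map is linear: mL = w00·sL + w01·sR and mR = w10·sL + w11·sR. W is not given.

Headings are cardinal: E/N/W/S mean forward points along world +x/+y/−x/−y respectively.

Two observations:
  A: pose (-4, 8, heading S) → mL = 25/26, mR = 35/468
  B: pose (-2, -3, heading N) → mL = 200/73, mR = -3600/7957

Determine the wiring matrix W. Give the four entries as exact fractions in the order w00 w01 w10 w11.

1 0 -1/2 1/2

obs A: pose=(-4,8,S) → sL=25/26, sR=10/9, mL=25/26, mR=35/468
obs B: pose=(-2,-3,N) → sL=200/73, sR=200/109, mL=200/73, mR=-3600/7957
sensor matrix S = [[25/26, 10/9], [200/73, 200/109]]; det S = -1191500/930969
solve [mL_A; mL_B] = S·[w00; w01] and [mR_A; mR_B] = S·[w10; w11]:
  w00 = 1, w01 = 0, w10 = -1/2, w11 = 1/2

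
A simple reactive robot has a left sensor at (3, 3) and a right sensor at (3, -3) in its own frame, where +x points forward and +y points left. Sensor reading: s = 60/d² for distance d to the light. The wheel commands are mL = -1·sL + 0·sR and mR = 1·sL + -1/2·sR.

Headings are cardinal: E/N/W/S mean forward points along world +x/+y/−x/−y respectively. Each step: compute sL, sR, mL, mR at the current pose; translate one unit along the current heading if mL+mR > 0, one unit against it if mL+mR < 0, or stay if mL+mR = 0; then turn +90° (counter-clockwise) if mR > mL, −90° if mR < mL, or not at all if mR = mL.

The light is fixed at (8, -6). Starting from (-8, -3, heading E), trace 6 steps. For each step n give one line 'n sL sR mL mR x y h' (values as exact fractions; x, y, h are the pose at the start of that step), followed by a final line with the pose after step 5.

0 12/41 60/169 -12/41 798/6929 -8 -3 E
1 15/109 15/58 -15/109 105/12644 -9 -3 N
2 60/401 12/85 -60/401 2694/34085 -9 -4 W
3 6/17 30/181 -6/17 831/3077 -8 -4 S
4 12/41 60/169 -12/41 798/6929 -8 -3 E
5 15/109 15/58 -15/109 105/12644 -9 -3 N
final -9 -4 W

n=0: pose=(-8,-3,E); sL=12/41, sR=60/169; mL=-12/41, mR=798/6929; mL+mR=-30/169 → advance -1; mR−mL=2826/6929 → turn +1·90°
n=1: pose=(-9,-3,N); sL=15/109, sR=15/58; mL=-15/109, mR=105/12644; mL+mR=-15/116 → advance -1; mR−mL=1845/12644 → turn +1·90°
n=2: pose=(-9,-4,W); sL=60/401, sR=12/85; mL=-60/401, mR=2694/34085; mL+mR=-6/85 → advance -1; mR−mL=7794/34085 → turn +1·90°
n=3: pose=(-8,-4,S); sL=6/17, sR=30/181; mL=-6/17, mR=831/3077; mL+mR=-15/181 → advance -1; mR−mL=1917/3077 → turn +1·90°
n=4: pose=(-8,-3,E); sL=12/41, sR=60/169; mL=-12/41, mR=798/6929; mL+mR=-30/169 → advance -1; mR−mL=2826/6929 → turn +1·90°
n=5: pose=(-9,-3,N); sL=15/109, sR=15/58; mL=-15/109, mR=105/12644; mL+mR=-15/116 → advance -1; mR−mL=1845/12644 → turn +1·90°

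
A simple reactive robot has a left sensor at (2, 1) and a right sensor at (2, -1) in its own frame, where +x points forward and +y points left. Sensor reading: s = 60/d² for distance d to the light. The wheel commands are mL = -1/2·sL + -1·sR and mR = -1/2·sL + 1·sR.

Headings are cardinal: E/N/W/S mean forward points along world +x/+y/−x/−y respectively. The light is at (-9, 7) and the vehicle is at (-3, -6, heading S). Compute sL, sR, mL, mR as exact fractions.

left sensor world pos  = (-2, -8); dL² = 274
right sensor world pos = (-4, -8); dR² = 250
sL = 60/274 = 30/137
sR = 60/250 = 6/25
mL = -1/2·sL + -1·sR = -1197/3425
mR = -1/2·sL + 1·sR = 447/3425

30/137 6/25 -1197/3425 447/3425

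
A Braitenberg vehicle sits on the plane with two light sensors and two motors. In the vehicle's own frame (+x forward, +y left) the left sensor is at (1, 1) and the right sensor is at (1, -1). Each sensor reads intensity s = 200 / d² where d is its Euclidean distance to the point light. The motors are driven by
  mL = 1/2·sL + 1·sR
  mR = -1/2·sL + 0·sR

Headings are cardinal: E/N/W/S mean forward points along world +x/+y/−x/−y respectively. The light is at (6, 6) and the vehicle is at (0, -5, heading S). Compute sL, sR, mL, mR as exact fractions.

left sensor world pos  = (1, -6); dL² = 169
right sensor world pos = (-1, -6); dR² = 193
sL = 200/169 = 200/169
sR = 200/193 = 200/193
mL = 1/2·sL + 1·sR = 53100/32617
mR = -1/2·sL + 0·sR = -100/169

200/169 200/193 53100/32617 -100/169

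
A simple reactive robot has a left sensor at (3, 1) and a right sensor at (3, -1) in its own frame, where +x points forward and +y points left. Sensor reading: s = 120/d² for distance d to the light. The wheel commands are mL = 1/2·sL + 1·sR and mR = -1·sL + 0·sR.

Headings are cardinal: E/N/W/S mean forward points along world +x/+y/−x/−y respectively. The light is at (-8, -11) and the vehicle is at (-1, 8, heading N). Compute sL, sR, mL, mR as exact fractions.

left sensor world pos  = (-2, 11); dL² = 520
right sensor world pos = (0, 11); dR² = 548
sL = 120/520 = 3/13
sR = 120/548 = 30/137
mL = 1/2·sL + 1·sR = 1191/3562
mR = -1·sL + 0·sR = -3/13

3/13 30/137 1191/3562 -3/13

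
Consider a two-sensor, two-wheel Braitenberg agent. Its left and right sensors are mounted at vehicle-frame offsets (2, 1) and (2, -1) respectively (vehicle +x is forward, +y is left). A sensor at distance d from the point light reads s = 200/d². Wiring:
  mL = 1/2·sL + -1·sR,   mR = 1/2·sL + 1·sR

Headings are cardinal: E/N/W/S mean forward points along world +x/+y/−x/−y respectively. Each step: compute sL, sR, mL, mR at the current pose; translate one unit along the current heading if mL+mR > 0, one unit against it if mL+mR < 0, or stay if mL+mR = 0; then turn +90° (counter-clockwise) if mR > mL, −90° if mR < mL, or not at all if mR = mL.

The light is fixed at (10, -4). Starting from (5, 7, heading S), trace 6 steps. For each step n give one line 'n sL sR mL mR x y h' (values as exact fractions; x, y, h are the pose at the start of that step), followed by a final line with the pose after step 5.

n=0: pose=(5,7,S); sL=200/97, sR=200/117; mL=-7700/11349, mR=31100/11349; mL+mR=200/97 → advance +1; mR−mL=400/117 → turn +1·90°
n=1: pose=(5,6,E); sL=20/13, sR=20/9; mL=-170/117, mR=350/117; mL+mR=20/13 → advance +1; mR−mL=40/9 → turn +1·90°
n=2: pose=(6,6,N); sL=200/169, sR=200/153; mL=-18500/25857, mR=49100/25857; mL+mR=200/169 → advance +1; mR−mL=400/153 → turn +1·90°
n=3: pose=(6,7,W); sL=25/17, sR=10/9; mL=-115/306, mR=565/306; mL+mR=25/17 → advance +1; mR−mL=20/9 → turn +1·90°
n=4: pose=(5,7,S); sL=200/97, sR=200/117; mL=-7700/11349, mR=31100/11349; mL+mR=200/97 → advance +1; mR−mL=400/117 → turn +1·90°
n=5: pose=(5,6,E); sL=20/13, sR=20/9; mL=-170/117, mR=350/117; mL+mR=20/13 → advance +1; mR−mL=40/9 → turn +1·90°

0 200/97 200/117 -7700/11349 31100/11349 5 7 S
1 20/13 20/9 -170/117 350/117 5 6 E
2 200/169 200/153 -18500/25857 49100/25857 6 6 N
3 25/17 10/9 -115/306 565/306 6 7 W
4 200/97 200/117 -7700/11349 31100/11349 5 7 S
5 20/13 20/9 -170/117 350/117 5 6 E
final 6 6 N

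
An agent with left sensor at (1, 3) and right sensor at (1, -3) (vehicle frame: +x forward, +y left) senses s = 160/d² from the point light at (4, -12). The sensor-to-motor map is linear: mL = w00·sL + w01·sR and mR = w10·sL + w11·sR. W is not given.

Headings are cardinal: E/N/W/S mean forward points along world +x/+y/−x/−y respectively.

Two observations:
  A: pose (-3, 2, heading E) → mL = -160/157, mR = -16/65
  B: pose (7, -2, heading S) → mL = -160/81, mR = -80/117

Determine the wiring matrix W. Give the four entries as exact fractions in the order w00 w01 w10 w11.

obs A: pose=(-3,2,E) → sL=32/65, sR=160/157, mL=-160/157, mR=-16/65
obs B: pose=(7,-2,S) → sL=160/117, sR=160/81, mL=-160/81, mR=-80/117
sensor matrix S = [[32/65, 160/157], [160/117, 160/81]]; det S = -69632/165321
solve [mL_A; mL_B] = S·[w00; w01] and [mR_A; mR_B] = S·[w10; w11]:
  w00 = 0, w01 = -1, w10 = -1/2, w11 = 0

0 -1 -1/2 0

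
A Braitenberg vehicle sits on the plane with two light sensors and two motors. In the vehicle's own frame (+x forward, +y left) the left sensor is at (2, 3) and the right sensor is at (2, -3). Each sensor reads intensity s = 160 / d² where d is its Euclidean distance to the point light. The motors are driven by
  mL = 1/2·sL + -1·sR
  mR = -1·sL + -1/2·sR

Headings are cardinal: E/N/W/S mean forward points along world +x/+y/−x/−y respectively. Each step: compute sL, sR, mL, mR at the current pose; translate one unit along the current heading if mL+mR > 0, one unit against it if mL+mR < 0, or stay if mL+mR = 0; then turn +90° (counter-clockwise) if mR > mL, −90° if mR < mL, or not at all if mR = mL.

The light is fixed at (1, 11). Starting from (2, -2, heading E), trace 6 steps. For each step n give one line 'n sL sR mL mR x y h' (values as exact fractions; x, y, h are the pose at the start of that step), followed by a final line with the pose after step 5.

n=0: pose=(2,-2,E); sL=160/109, sR=32/53; mL=752/5777, mR=-10224/5777; mL+mR=-9472/5777 → advance -1; mR−mL=-10976/5777 → turn -1·90°
n=1: pose=(1,-2,S); sL=80/117, sR=80/117; mL=-40/117, mR=-40/39; mL+mR=-160/117 → advance -1; mR−mL=-80/117 → turn -1·90°
n=2: pose=(1,-1,W); sL=160/229, sR=32/17; mL=-5968/3893, mR=-6384/3893; mL+mR=-12352/3893 → advance -1; mR−mL=-416/3893 → turn -1·90°
n=3: pose=(2,-1,N); sL=20/13, sR=40/29; mL=-230/377, mR=-840/377; mL+mR=-1070/377 → advance -1; mR−mL=-610/377 → turn -1·90°
n=4: pose=(2,-2,E); sL=160/109, sR=32/53; mL=752/5777, mR=-10224/5777; mL+mR=-9472/5777 → advance -1; mR−mL=-10976/5777 → turn -1·90°
n=5: pose=(1,-2,S); sL=80/117, sR=80/117; mL=-40/117, mR=-40/39; mL+mR=-160/117 → advance -1; mR−mL=-80/117 → turn -1·90°

0 160/109 32/53 752/5777 -10224/5777 2 -2 E
1 80/117 80/117 -40/117 -40/39 1 -2 S
2 160/229 32/17 -5968/3893 -6384/3893 1 -1 W
3 20/13 40/29 -230/377 -840/377 2 -1 N
4 160/109 32/53 752/5777 -10224/5777 2 -2 E
5 80/117 80/117 -40/117 -40/39 1 -2 S
final 1 -1 W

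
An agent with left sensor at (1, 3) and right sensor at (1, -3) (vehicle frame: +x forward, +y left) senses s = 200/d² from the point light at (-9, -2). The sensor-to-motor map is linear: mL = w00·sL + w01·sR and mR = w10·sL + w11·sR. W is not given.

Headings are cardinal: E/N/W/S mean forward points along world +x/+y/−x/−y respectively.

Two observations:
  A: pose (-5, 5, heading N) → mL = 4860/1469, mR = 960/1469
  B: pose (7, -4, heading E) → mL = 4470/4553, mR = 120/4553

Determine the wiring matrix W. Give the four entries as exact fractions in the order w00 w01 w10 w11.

1/2 1 1/2 -1/2

obs A: pose=(-5,5,N) → sL=40/13, sR=200/113, mL=4860/1469, mR=960/1469
obs B: pose=(7,-4,E) → sL=20/29, sR=100/157, mL=4470/4553, mR=120/4553
sensor matrix S = [[40/13, 200/113], [20/29, 100/157]]; det S = 4944000/6688357
solve [mL_A; mL_B] = S·[w00; w01] and [mR_A; mR_B] = S·[w10; w11]:
  w00 = 1/2, w01 = 1, w10 = 1/2, w11 = -1/2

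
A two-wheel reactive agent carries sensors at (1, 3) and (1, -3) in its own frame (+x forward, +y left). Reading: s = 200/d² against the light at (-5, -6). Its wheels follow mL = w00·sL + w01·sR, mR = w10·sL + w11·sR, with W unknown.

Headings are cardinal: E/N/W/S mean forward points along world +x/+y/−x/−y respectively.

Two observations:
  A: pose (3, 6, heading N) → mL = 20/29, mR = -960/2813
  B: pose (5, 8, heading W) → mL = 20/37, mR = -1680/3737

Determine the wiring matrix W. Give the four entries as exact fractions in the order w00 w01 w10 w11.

0 1 -1 1

obs A: pose=(3,6,N) → sL=100/97, sR=20/29, mL=20/29, mR=-960/2813
obs B: pose=(5,8,W) → sL=100/101, sR=20/37, mL=20/37, mR=-1680/3737
sensor matrix S = [[100/97, 20/29], [100/101, 20/37]]; det S = -1320000/10512181
solve [mL_A; mL_B] = S·[w00; w01] and [mR_A; mR_B] = S·[w10; w11]:
  w00 = 0, w01 = 1, w10 = -1, w11 = 1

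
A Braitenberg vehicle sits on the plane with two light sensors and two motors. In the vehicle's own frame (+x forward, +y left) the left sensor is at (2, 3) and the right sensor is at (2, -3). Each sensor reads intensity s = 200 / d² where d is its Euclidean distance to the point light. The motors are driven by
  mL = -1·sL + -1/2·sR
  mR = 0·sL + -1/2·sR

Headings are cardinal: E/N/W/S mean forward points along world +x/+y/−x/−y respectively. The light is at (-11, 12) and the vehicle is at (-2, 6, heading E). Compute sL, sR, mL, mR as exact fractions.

20/13 100/101 -2670/1313 -50/101

left sensor world pos  = (0, 9); dL² = 130
right sensor world pos = (0, 3); dR² = 202
sL = 200/130 = 20/13
sR = 200/202 = 100/101
mL = -1·sL + -1/2·sR = -2670/1313
mR = 0·sL + -1/2·sR = -50/101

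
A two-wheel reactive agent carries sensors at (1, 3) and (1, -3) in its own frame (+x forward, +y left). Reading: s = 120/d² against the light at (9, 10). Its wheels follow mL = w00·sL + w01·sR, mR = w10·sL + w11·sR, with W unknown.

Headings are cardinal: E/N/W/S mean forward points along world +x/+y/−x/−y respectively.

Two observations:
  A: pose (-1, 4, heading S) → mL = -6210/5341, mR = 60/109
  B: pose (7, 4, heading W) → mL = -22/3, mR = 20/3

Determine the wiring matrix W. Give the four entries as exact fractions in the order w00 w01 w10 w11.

obs A: pose=(-1,4,S) → sL=60/49, sR=60/109, mL=-6210/5341, mR=60/109
obs B: pose=(7,4,W) → sL=4/3, sR=20/3, mL=-22/3, mR=20/3
sensor matrix S = [[60/49, 60/109], [4/3, 20/3]]; det S = 39680/5341
solve [mL_A; mL_B] = S·[w00; w01] and [mR_A; mR_B] = S·[w10; w11]:
  w00 = -1/2, w01 = -1, w10 = 0, w11 = 1

-1/2 -1 0 1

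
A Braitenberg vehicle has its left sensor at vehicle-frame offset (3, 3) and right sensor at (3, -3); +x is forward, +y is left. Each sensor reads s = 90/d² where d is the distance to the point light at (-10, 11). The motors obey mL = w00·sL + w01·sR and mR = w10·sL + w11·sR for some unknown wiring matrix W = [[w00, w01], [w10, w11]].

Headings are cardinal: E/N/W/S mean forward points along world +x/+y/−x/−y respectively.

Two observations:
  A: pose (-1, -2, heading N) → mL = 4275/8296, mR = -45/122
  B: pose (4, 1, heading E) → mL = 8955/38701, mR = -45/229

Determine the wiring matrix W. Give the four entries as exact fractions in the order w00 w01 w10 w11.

obs A: pose=(-1,-2,N) → sL=45/68, sR=45/122, mL=4275/8296, mR=-45/122
obs B: pose=(4,1,E) → sL=45/169, sR=45/229, mL=8955/38701, mR=-45/229
sensor matrix S = [[45/68, 45/122], [45/169, 45/229]]; det S = 5109075/160531748
solve [mL_A; mL_B] = S·[w00; w01] and [mR_A; mR_B] = S·[w10; w11]:
  w00 = 1/2, w01 = 1/2, w10 = 0, w11 = -1

1/2 1/2 0 -1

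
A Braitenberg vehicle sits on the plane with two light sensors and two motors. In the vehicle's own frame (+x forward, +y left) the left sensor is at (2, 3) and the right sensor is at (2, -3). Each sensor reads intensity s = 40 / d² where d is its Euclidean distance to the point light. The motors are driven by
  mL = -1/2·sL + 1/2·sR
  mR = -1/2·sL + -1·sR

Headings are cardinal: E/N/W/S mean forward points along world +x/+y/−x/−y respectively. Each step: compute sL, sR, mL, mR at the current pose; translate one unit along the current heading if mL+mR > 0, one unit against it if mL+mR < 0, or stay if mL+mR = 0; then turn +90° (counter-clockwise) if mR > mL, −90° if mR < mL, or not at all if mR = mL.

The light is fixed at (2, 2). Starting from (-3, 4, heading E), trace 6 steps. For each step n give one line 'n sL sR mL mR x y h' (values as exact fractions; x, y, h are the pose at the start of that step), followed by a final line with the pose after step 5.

0 20/17 4 24/17 -78/17 -3 4 E
1 40/9 40/81 -160/81 -220/81 -4 4 S
2 5/8 2/5 -9/80 -57/80 -4 5 W
3 40/89 40/29 1200/2581 -4140/2581 -3 5 N
4 20/17 4 24/17 -78/17 -3 4 E
5 40/9 40/81 -160/81 -220/81 -4 4 S
final -4 5 W

n=0: pose=(-3,4,E); sL=20/17, sR=4; mL=24/17, mR=-78/17; mL+mR=-54/17 → advance -1; mR−mL=-6 → turn -1·90°
n=1: pose=(-4,4,S); sL=40/9, sR=40/81; mL=-160/81, mR=-220/81; mL+mR=-380/81 → advance -1; mR−mL=-20/27 → turn -1·90°
n=2: pose=(-4,5,W); sL=5/8, sR=2/5; mL=-9/80, mR=-57/80; mL+mR=-33/40 → advance -1; mR−mL=-3/5 → turn -1·90°
n=3: pose=(-3,5,N); sL=40/89, sR=40/29; mL=1200/2581, mR=-4140/2581; mL+mR=-2940/2581 → advance -1; mR−mL=-60/29 → turn -1·90°
n=4: pose=(-3,4,E); sL=20/17, sR=4; mL=24/17, mR=-78/17; mL+mR=-54/17 → advance -1; mR−mL=-6 → turn -1·90°
n=5: pose=(-4,4,S); sL=40/9, sR=40/81; mL=-160/81, mR=-220/81; mL+mR=-380/81 → advance -1; mR−mL=-20/27 → turn -1·90°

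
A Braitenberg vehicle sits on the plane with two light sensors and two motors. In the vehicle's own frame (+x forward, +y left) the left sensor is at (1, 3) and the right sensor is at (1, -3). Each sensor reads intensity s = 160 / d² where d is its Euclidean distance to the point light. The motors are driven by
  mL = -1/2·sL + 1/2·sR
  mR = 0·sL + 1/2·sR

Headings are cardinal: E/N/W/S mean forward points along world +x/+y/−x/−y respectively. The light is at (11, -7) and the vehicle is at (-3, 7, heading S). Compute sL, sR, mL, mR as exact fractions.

left sensor world pos  = (0, 6); dL² = 290
right sensor world pos = (-6, 6); dR² = 458
sL = 160/290 = 16/29
sR = 160/458 = 80/229
mL = -1/2·sL + 1/2·sR = -672/6641
mR = 0·sL + 1/2·sR = 40/229

16/29 80/229 -672/6641 40/229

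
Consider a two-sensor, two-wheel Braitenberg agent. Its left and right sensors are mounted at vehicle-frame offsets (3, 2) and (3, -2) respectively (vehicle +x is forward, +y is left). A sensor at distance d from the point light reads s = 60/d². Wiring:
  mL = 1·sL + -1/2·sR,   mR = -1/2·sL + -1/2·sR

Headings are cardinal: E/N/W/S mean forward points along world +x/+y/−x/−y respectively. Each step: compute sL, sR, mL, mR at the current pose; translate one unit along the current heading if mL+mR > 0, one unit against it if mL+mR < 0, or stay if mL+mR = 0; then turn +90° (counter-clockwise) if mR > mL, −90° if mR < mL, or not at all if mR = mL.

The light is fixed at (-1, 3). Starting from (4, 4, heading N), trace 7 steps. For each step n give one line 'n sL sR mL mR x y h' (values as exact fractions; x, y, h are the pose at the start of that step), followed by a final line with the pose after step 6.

0 12/5 12/13 126/65 -108/65 4 4 N
1 3/4 15/16 9/32 -27/32 4 5 E
2 60/37 12 -162/37 -252/37 3 5 S
3 30 30/13 375/13 -210/13 3 6 W
4 60/37 60/61 2550/2257 -2940/2257 2 6 N
5 15/13 5/3 25/78 -55/39 2 5 E
6 60/17 60 -450/17 -540/17 1 5 S
final 1 6 W

n=0: pose=(4,4,N); sL=12/5, sR=12/13; mL=126/65, mR=-108/65; mL+mR=18/65 → advance +1; mR−mL=-18/5 → turn -1·90°
n=1: pose=(4,5,E); sL=3/4, sR=15/16; mL=9/32, mR=-27/32; mL+mR=-9/16 → advance -1; mR−mL=-9/8 → turn -1·90°
n=2: pose=(3,5,S); sL=60/37, sR=12; mL=-162/37, mR=-252/37; mL+mR=-414/37 → advance -1; mR−mL=-90/37 → turn -1·90°
n=3: pose=(3,6,W); sL=30, sR=30/13; mL=375/13, mR=-210/13; mL+mR=165/13 → advance +1; mR−mL=-45 → turn -1·90°
n=4: pose=(2,6,N); sL=60/37, sR=60/61; mL=2550/2257, mR=-2940/2257; mL+mR=-390/2257 → advance -1; mR−mL=-90/37 → turn -1·90°
n=5: pose=(2,5,E); sL=15/13, sR=5/3; mL=25/78, mR=-55/39; mL+mR=-85/78 → advance -1; mR−mL=-45/26 → turn -1·90°
n=6: pose=(1,5,S); sL=60/17, sR=60; mL=-450/17, mR=-540/17; mL+mR=-990/17 → advance -1; mR−mL=-90/17 → turn -1·90°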